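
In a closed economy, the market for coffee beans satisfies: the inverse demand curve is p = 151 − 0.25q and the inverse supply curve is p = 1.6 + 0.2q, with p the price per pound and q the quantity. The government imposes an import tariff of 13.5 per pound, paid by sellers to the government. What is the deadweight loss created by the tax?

Deadweight loss = 202.5.

Rewrite in direct form: qd = 604 − 4p and qs = 5p − 8.
Before the tax: set 604 − 4p = 5p − 8 → p* = 68, q* = 332.
With the tax collected from sellers, supply shifts: qs = 5(p − 13.5) − 8.
Solving gives q = 302 with buyers paying 75.5 and sellers receiving 62 (the 13.5 wedge).
Quantity falls by |ΔQ| = |332 − 302| = 30.
DWL = ½ · t · |ΔQ| = ½ · 13.5 · 30 = 202.5.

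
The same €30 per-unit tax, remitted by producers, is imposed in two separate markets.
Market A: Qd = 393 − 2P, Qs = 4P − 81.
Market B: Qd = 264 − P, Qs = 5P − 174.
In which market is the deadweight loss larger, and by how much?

Market A: pre-tax P* = €79, Q* = 235; post-tax Q = 195; deadweight loss = €600.
Market B: pre-tax P* = €73, Q* = 191; post-tax Q = 166; deadweight loss = €375.
Difference: €600 vs €375 → market A is larger by €225.

Market A, by €225.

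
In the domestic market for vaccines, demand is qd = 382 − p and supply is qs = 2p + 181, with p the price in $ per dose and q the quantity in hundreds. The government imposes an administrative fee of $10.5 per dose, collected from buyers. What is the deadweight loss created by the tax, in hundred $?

Before the tax: set 382 − p = 2p + 181 → p* = $67, q* = 315.
With the tax collected from buyers, demand (in seller-price terms) shifts: qd = 382 − (p + 10.5).
Solving gives q = 308 with buyers paying $74 and sellers receiving $63.5 (the $10.5 wedge).
Quantity falls by |ΔQ| = |315 − 308| = 7.
DWL = ½ · t · |ΔQ| = ½ · 10.5 · 7 = $36.75.

Deadweight loss = $36.75 hundred.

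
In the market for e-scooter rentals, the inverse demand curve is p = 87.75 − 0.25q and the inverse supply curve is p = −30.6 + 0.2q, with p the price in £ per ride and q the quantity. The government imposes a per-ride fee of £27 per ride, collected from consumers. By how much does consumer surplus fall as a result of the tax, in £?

Consumer surplus falls by £3495.

Rewrite in direct form: qd = 351 − 4p and qs = 5p + 153.
Without the tax, 351 − 4p = 5p + 153 gives 9p = 198, so p* = £22 and q* = 263.
With the tax collected from consumers, demand (in seller-price terms) shifts: qd = 351 − 4(p + 27).
Solving gives q = 203 with consumers paying £37 and producers receiving £10 (the £27 wedge).
ΔCS is the trapezoid between Q = 203 and Q = 263 of height £15: ½ · (263 + 203) · 15 = £3495.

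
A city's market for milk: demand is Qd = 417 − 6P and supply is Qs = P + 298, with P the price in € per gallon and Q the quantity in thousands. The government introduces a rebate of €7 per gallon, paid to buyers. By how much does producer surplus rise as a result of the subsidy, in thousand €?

Producer surplus rises by €1908 thousand.

Without the subsidy, 417 − 6P = P + 298 gives 7P = 119, so P* = €17 and Q* = 315.
With a per-unit subsidy paid to buyers, each effectively pays P − 7, so demand becomes Qd = 417 − 6(P − 7).
Solving gives Q = 321 with buyers paying €16 and suppliers receiving €23 (the €7 wedge).
ΔPS is the trapezoid between Q = 321 and Q = 315 of height €6: ½ · (315 + 321) · 6 = €1908.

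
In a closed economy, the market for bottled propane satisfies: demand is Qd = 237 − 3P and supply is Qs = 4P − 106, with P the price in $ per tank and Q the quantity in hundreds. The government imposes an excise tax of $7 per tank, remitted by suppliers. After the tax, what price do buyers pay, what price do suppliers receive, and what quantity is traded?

Before the tax: set 237 − 3P = 4P − 106 → P* = $49, Q* = 90.
With the tax collected from suppliers, supply shifts: Qs = 4(P − 7) − 106.
New equilibrium: buyers pay $53, suppliers receive $46, Q = 78. (Wedge: Pb − Ps = 7.)
The less price-elastic side of the market bears the larger share of a per-unit tax.

Buyers pay $53; suppliers receive $46; quantity = 78.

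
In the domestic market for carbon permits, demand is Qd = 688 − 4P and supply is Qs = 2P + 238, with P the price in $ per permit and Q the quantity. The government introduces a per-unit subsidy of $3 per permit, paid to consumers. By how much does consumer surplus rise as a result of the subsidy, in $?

Before the subsidy: set 688 − 4P = 2P + 238 → P* = $75, Q* = 388.
With a per-unit subsidy paid to consumers, each effectively pays P − 3, so demand becomes Qd = 688 − 4(P − 3).
Solving gives Q = 392 with consumers paying $74 and sellers receiving $77 (the $3 wedge).
ΔCS is the trapezoid between Q = 392 and Q = 388 of height $1: ½ · (388 + 392) · 1 = $390.

Consumer surplus rises by $390.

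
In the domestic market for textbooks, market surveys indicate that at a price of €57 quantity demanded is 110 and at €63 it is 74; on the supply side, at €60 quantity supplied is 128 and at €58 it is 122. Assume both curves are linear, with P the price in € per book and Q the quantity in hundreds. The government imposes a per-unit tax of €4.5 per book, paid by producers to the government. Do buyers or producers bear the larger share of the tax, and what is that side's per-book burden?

Demand slope: (74 − 110)/(63 − 57) = -6, so Qd = 452 − 6P.
Supply slope: (122 − 128)/(58 − 60) = 3, so Qs = 3P − 52.
Without the tax, 452 − 6P = 3P − 52 gives 9P = 504, so P* = €56 and Q* = 116.
With the tax collected from producers, supply shifts: Qs = 3(P − 4.5) − 52.
New equilibrium: buyers pay €57.5, producers receive €53, Q = 107. (Wedge: Pb − Ps = 4.5.)
Per-book burden: buyers €1.5, producers €3.
Producers take the larger share because supply is less price-elastic here (demand slope 6 vs supply slope 3).
The less price-elastic side of the market bears the larger share of a per-unit tax.

Producers bear the larger share: €3 per book.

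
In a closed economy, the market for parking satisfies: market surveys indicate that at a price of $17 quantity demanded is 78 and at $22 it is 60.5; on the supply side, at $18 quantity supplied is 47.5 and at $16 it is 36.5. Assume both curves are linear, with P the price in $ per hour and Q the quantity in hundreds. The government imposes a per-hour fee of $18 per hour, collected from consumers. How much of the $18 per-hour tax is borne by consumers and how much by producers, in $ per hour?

Demand slope: (60.5 − 78)/(22 − 17) = -3.5, so Qd = 137.5 − 3.5P.
Supply slope: (36.5 − 47.5)/(16 − 18) = 5.5, so Qs = 5.5P − 51.5.
Before the tax: set 137.5 − 3.5P = 5.5P − 51.5 → P* = $21, Q* = 64.
With the tax collected from consumers, demand (in seller-price terms) shifts: Qd = 137.5 − 3.5(P + 18).
New equilibrium: consumers pay $32, producers receive $14, Q = 25.5. (Wedge: Pb − Ps = 18.)
Burden on consumers: $11; on producers: $7. (They sum to $18.)

Consumers bear $11 per hour; producers bear $7 per hour.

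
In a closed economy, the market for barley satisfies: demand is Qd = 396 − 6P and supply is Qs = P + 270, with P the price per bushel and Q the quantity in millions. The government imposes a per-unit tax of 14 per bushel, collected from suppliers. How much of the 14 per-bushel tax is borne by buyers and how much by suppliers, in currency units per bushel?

Buyers bear 2 per bushel; suppliers bear 12 per bushel.

Before the tax: set 396 − 6P = P + 270 → P* = 18, Q* = 288.
With the tax collected from suppliers, supply shifts: Qs = (P − 14) + 270.
New equilibrium: buyers pay 20, suppliers receive 6, Q = 276. (Wedge: Pb − Ps = 14.)
Burden on buyers: 2; on suppliers: 12. (They sum to 14.)
The less price-elastic side of the market bears the larger share of a per-unit tax.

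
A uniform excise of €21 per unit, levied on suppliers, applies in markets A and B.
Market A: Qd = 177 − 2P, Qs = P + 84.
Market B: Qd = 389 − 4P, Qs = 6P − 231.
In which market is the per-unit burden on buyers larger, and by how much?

Market B, by €5.6.

Market A: pre-tax P* = €31, Q* = 115; post-tax Q = 101; per-unit burden on buyers = €7.
Market B: pre-tax P* = €62, Q* = 141; post-tax Q = 90.6; per-unit burden on buyers = €12.6.
Difference: €7 vs €12.6 → market B is larger by €5.6.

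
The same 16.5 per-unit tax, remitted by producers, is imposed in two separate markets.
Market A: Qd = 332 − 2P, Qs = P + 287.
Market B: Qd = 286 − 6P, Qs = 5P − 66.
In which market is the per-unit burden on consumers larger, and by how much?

Market B, by 2.

Market A: pre-tax P* = 15, Q* = 302; post-tax Q = 291; per-unit burden on consumers = 5.5.
Market B: pre-tax P* = 32, Q* = 94; post-tax Q = 49; per-unit burden on consumers = 7.5.
Difference: 5.5 vs 7.5 → market B is larger by 2.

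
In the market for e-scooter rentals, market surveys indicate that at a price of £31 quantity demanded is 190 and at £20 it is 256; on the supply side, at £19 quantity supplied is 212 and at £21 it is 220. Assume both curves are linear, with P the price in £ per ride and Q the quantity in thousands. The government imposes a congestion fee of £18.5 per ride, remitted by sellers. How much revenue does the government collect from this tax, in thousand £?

Tax revenue = £3470.6 thousand.

Demand slope: (256 − 190)/(20 − 31) = -6, so Qd = 376 − 6P.
Supply slope: (220 − 212)/(21 − 19) = 4, so Qs = 4P + 136.
Without the tax, 376 − 6P = 4P + 136 gives 10P = 240, so P* = £24 and Q* = 232.
With the tax collected from sellers, supply shifts: Qs = 4(P − 18.5) + 136.
Solving gives Q = 187.6 with consumers paying £31.4 and sellers receiving £12.9 (the £18.5 wedge).
Revenue = t · Q = 18.5 · 187.6 = £3470.6.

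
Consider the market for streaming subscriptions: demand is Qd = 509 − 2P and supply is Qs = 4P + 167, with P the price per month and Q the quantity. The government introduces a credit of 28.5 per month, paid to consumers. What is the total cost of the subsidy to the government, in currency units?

Without the subsidy, 509 − 2P = 4P + 167 gives 6P = 342, so P* = 57 and Q* = 395.
With a per-unit subsidy paid to consumers, each effectively pays P − 28.5, so demand becomes Qd = 509 − 2(P − 28.5).
Solving gives Q = 433 with consumers paying 38 and suppliers receiving 66.5 (the 28.5 wedge).
Outlay = t · Q = 28.5 · 433 = 12340.5.

Government outlay = 12340.5.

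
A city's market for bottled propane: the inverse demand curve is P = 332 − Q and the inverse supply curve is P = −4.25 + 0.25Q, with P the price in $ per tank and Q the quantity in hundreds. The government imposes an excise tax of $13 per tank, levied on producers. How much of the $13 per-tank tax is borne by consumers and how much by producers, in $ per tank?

Inverting to Q(P) form: Qd = 332 − P; Qs = 4P + 17.
Before the tax: set 332 − P = 4P + 17 → P* = $63, Q* = 269.
With the tax collected from producers, supply shifts: Qs = 4(P − 13) + 17.
Solving gives Q = 258.6 with consumers paying $73.4 and producers receiving $60.4 (the $13 wedge).
Burden on consumers: $10.4; on producers: $2.6. (They sum to $13.)
The less price-elastic side of the market bears the larger share of a per-unit tax.

Consumers bear $10.4 per tank; producers bear $2.6 per tank.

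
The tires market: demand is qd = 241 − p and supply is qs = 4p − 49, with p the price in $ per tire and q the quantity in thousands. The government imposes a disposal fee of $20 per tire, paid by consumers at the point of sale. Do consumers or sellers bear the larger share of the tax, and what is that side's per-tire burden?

Consumers bear the larger share: $16 per tire.

Before the tax: set 241 − p = 4p − 49 → p* = $58, q* = 183.
With the tax collected from consumers, demand (in seller-price terms) shifts: qd = 241 − (p + 20).
Solving gives q = 167 with consumers paying $74 and sellers receiving $54 (the $20 wedge).
Per-tire burden: consumers $16, sellers $4.
Consumers take the larger share because demand is less price-elastic here (demand slope 1 vs supply slope 4).
The less price-elastic side of the market bears the larger share of a per-unit tax.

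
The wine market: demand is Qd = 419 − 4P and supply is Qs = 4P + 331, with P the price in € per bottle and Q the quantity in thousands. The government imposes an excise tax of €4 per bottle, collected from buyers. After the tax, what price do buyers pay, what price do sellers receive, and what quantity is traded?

Buyers pay €13; sellers receive €9; quantity = 367.

Without the tax, 419 − 4P = 4P + 331 gives 8P = 88, so P* = €11 and Q* = 375.
With the tax collected from buyers, demand (in seller-price terms) shifts: Qd = 419 − 4(P + 4).
Solving gives Q = 367 with buyers paying €13 and sellers receiving €9 (the €4 wedge).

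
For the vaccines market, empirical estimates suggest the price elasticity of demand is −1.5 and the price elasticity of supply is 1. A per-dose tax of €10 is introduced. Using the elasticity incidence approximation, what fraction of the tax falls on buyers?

Buyers' share ≈ 0.4.

Incidence ratio: buyers' share ≈ εs / (εs + |εd|) = 1 / (1 + 1.5) = 0.4.
Supply is the less elastic side, so buyers bear the smaller share.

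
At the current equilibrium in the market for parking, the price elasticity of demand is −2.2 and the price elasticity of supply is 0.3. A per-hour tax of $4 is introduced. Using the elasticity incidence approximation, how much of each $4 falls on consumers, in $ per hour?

Consumers bear ≈ $0.48 per hour.

Incidence ratio: consumers' share ≈ εs / (εs + |εd|) = 0.3 / (0.3 + 2.2) = 0.12.
So consumers bear ≈ 0.12 × $4 = $0.48; sellers bear $3.52.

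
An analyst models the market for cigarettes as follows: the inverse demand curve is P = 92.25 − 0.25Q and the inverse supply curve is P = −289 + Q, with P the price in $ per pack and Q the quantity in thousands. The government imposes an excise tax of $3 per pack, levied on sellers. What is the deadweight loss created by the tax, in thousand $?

Deadweight loss = $3.6 thousand.

Rewrite in direct form: Qd = 369 − 4P and Qs = P + 289.
Without the tax, 369 − 4P = P + 289 gives 5P = 80, so P* = $16 and Q* = 305.
With the tax collected from sellers, supply shifts: Qs = (P − 3) + 289.
Solving gives Q = 302.6 with consumers paying $16.6 and sellers receiving $13.6 (the $3 wedge).
Quantity falls by |ΔQ| = |305 − 302.6| = 2.4.
DWL = ½ · t · |ΔQ| = ½ · 3 · 2.4 = $3.6.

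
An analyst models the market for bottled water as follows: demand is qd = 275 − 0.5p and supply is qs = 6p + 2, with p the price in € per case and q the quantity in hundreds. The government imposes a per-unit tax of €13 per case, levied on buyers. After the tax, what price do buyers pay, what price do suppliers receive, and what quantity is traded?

Buyers pay €54; suppliers receive €41; quantity = 248.

Without the tax, 275 − 0.5p = 6p + 2 gives 6.5p = 273, so p* = €42 and q* = 254.
With the tax collected from buyers, demand (in seller-price terms) shifts: qd = 275 − 0.5(p + 13).
New equilibrium: buyers pay €54, suppliers receive €41, q = 248. (Wedge: pb − ps = 13.)
The less price-elastic side of the market bears the larger share of a per-unit tax.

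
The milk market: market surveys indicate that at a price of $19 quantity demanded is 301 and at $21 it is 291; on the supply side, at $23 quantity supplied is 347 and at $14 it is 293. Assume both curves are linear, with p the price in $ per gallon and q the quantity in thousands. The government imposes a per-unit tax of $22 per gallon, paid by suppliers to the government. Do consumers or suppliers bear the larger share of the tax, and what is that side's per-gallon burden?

Demand slope: (291 − 301)/(21 − 19) = -5, so qd = 396 − 5p.
Supply slope: (293 − 347)/(14 − 23) = 6, so qs = 6p + 209.
Before the tax: set 396 − 5p = 6p + 209 → p* = $17, q* = 311.
With the tax collected from suppliers, supply shifts: qs = 6(p − 22) + 209.
New equilibrium: consumers pay $29, suppliers receive $7, q = 251. (Wedge: pb − ps = 22.)
Per-gallon burden: consumers $12, suppliers $10.
Consumers take the larger share because demand is less price-elastic here (demand slope 5 vs supply slope 6).

Consumers bear the larger share: $12 per gallon.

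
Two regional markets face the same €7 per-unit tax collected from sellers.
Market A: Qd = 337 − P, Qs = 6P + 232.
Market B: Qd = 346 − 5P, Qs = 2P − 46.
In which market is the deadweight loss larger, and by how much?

Market A: pre-tax P* = €15, Q* = 322; post-tax Q = 316; deadweight loss = €21.
Market B: pre-tax P* = €56, Q* = 66; post-tax Q = 56; deadweight loss = €35.
Difference: €21 vs €35 → market B is larger by €14.

Market B, by €14.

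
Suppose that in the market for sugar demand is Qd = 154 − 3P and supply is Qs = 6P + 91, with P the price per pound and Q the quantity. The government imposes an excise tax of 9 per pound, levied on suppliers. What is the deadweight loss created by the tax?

Before the tax: set 154 − 3P = 6P + 91 → P* = 7, Q* = 133.
With the tax collected from suppliers, supply shifts: Qs = 6(P − 9) + 91.
Solving gives Q = 115 with buyers paying 13 and suppliers receiving 4 (the 9 wedge).
Quantity falls by |ΔQ| = |133 − 115| = 18.
DWL = ½ · t · |ΔQ| = ½ · 9 · 18 = 81.

Deadweight loss = 81.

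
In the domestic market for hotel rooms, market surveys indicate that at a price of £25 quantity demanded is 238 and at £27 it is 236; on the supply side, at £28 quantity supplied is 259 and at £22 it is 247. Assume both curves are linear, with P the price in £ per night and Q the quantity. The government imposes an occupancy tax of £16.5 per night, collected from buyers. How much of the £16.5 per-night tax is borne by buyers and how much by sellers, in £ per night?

Demand slope: (236 − 238)/(27 − 25) = -1, so Qd = 263 − P.
Supply slope: (247 − 259)/(22 − 28) = 2, so Qs = 2P + 203.
Without the tax, 263 − P = 2P + 203 gives 3P = 60, so P* = £20 and Q* = 243.
With the tax collected from buyers, demand (in seller-price terms) shifts: Qd = 263 − (P + 16.5).
New equilibrium: buyers pay £31, sellers receive £14.5, Q = 232. (Wedge: Pb − Ps = 16.5.)
Burden on buyers: £11; on sellers: £5.5. (They sum to £16.5.)

Buyers bear £11 per night; sellers bear £5.5 per night.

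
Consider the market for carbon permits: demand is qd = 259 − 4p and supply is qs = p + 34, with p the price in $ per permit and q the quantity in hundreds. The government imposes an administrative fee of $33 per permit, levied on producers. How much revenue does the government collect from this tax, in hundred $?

Before the tax: set 259 − 4p = p + 34 → p* = $45, q* = 79.
With the tax collected from producers, supply shifts: qs = (p − 33) + 34.
New equilibrium: buyers pay $51.6, producers receive $18.6, q = 52.6. (Wedge: pb − ps = 33.)
Revenue = t · Q = 33 · 52.6 = $1735.8.

Tax revenue = $1735.8 hundred.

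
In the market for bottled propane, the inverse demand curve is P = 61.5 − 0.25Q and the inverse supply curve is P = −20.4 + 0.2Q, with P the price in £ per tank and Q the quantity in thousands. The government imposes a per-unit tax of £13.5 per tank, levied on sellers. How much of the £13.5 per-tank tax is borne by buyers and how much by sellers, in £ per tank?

Inverting to Q(P) form: Qd = 246 − 4P; Qs = 5P + 102.
Without the tax, 246 − 4P = 5P + 102 gives 9P = 144, so P* = £16 and Q* = 182.
With the tax collected from sellers, supply shifts: Qs = 5(P − 13.5) + 102.
Solving gives Q = 152 with buyers paying £23.5 and sellers receiving £10 (the £13.5 wedge).
Burden on buyers: £7.5; on sellers: £6. (They sum to £13.5.)

Buyers bear £7.5 per tank; sellers bear £6 per tank.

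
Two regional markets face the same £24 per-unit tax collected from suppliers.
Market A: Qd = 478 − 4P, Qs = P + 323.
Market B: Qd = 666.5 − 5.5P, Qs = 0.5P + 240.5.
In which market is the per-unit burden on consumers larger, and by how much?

Market A: pre-tax P* = £31, Q* = 354; post-tax Q = 334.8; per-unit burden on consumers = £4.8.
Market B: pre-tax P* = £71, Q* = 276; post-tax Q = 265; per-unit burden on consumers = £2.
Difference: £4.8 vs £2 → market A is larger by £2.8.

Market A, by £2.8.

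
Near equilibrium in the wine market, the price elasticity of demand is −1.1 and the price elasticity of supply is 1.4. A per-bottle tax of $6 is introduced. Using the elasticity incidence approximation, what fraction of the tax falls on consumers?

Incidence ratio: consumers' share ≈ εs / (εs + |εd|) = 1.4 / (1.4 + 1.1) = 0.56.
Supply is the more elastic side, so consumers bear the larger share.

Consumers' share ≈ 0.56.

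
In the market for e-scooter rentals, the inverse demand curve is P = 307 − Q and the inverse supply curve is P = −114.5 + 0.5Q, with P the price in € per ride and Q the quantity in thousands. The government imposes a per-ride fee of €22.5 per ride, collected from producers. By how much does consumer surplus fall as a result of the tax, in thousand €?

Consumer surplus falls by €4102.5 thousand.

Inverting to Q(P) form: Qd = 307 − P; Qs = 2P + 229.
Without the tax, 307 − P = 2P + 229 gives 3P = 78, so P* = €26 and Q* = 281.
With the tax collected from producers, supply shifts: Qs = 2(P − 22.5) + 229.
Solving gives Q = 266 with consumers paying €41 and producers receiving €18.5 (the €22.5 wedge).
ΔCS is the trapezoid between Q = 266 and Q = 281 of height €15: ½ · (281 + 266) · 15 = €4102.5.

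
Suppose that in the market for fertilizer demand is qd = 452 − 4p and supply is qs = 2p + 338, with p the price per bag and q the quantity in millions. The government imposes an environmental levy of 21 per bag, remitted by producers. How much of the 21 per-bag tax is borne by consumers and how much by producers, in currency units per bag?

Before the tax: set 452 − 4p = 2p + 338 → p* = 19, q* = 376.
With the tax collected from producers, supply shifts: qs = 2(p − 21) + 338.
New equilibrium: consumers pay 26, producers receive 5, q = 348. (Wedge: pb − ps = 21.)
Burden on consumers: 7; on producers: 14. (They sum to 21.)

Consumers bear 7 per bag; producers bear 14 per bag.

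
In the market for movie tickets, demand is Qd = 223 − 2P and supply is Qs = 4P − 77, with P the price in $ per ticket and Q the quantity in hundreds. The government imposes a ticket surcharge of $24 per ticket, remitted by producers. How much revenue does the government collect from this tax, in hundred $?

Without the tax, 223 − 2P = 4P − 77 gives 6P = 300, so P* = $50 and Q* = 123.
With the tax collected from producers, supply shifts: Qs = 4(P − 24) − 77.
New equilibrium: consumers pay $66, producers receive $42, Q = 91. (Wedge: Pb − Ps = 24.)
Revenue = t · Q = 24 · 91 = $2184.

Tax revenue = $2184 hundred.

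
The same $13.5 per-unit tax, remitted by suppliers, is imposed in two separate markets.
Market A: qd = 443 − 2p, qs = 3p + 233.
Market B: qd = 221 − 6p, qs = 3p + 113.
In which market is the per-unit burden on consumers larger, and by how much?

Market A: pre-tax p* = $42, q* = 359; post-tax q = 342.8; per-unit burden on consumers = $8.1.
Market B: pre-tax p* = $12, q* = 149; post-tax q = 122; per-unit burden on consumers = $4.5.
Difference: $8.1 vs $4.5 → market A is larger by $3.6.

Market A, by $3.6.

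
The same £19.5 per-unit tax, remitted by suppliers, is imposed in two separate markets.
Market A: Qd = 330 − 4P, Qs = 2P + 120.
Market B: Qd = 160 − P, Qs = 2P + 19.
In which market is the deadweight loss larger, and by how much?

Market A: pre-tax P* = £35, Q* = 190; post-tax Q = 164; deadweight loss = £253.5.
Market B: pre-tax P* = £47, Q* = 113; post-tax Q = 100; deadweight loss = £126.75.
Difference: £253.5 vs £126.75 → market A is larger by £126.75.

Market A, by £126.75.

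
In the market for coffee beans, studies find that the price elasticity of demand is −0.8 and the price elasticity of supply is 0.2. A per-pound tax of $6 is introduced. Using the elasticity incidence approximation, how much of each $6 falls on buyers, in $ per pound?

Buyers bear ≈ $1.2 per pound.

Incidence ratio: buyers' share ≈ εs / (εs + |εd|) = 0.2 / (0.2 + 0.8) = 0.2.
So buyers bear ≈ 0.2 × $6 = $1.2; sellers bear $4.8.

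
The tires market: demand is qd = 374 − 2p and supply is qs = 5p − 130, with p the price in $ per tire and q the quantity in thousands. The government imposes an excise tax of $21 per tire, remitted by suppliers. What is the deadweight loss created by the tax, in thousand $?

Without the tax, 374 − 2p = 5p − 130 gives 7p = 504, so p* = $72 and q* = 230.
With the tax collected from suppliers, supply shifts: qs = 5(p − 21) − 130.
New equilibrium: consumers pay $87, suppliers receive $66, q = 200. (Wedge: pb − ps = 21.)
Quantity falls by |ΔQ| = |230 − 200| = 30.
DWL = ½ · t · |ΔQ| = ½ · 21 · 30 = $315.

Deadweight loss = $315 thousand.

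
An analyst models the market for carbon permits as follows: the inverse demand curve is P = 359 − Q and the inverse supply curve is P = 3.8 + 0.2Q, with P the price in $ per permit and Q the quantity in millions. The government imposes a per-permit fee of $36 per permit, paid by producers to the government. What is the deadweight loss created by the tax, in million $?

Deadweight loss = $540 million.

Rewrite in direct form: Qd = 359 − P and Qs = 5P − 19.
Without the tax, 359 − P = 5P − 19 gives 6P = 378, so P* = $63 and Q* = 296.
With the tax collected from producers, supply shifts: Qs = 5(P − 36) − 19.
New equilibrium: buyers pay $93, producers receive $57, Q = 266. (Wedge: Pb − Ps = 36.)
Quantity falls by |ΔQ| = |296 − 266| = 30.
DWL = ½ · t · |ΔQ| = ½ · 36 · 30 = $540.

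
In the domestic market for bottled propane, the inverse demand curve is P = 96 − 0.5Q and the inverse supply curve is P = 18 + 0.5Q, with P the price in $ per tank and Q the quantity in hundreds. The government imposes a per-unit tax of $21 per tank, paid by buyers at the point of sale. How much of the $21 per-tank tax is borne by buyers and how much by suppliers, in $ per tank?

Buyers bear $10.5 per tank; suppliers bear $10.5 per tank.

Inverting to Q(P) form: Qd = 192 − 2P; Qs = 2P − 36.
Before the tax: set 192 − 2P = 2P − 36 → P* = $57, Q* = 78.
With the tax collected from buyers, demand (in seller-price terms) shifts: Qd = 192 − 2(P + 21).
New equilibrium: buyers pay $67.5, suppliers receive $46.5, Q = 57. (Wedge: Pb − Ps = 21.)
Burden on buyers: $10.5; on suppliers: $10.5. (They sum to $21.)
The less price-elastic side of the market bears the larger share of a per-unit tax.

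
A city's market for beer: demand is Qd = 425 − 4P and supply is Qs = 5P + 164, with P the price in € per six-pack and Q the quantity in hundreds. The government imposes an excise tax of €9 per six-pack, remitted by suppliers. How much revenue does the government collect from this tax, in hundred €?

Tax revenue = €2601 hundred.

Before the tax: set 425 − 4P = 5P + 164 → P* = €29, Q* = 309.
With the tax collected from suppliers, supply shifts: Qs = 5(P − 9) + 164.
New equilibrium: consumers pay €34, suppliers receive €25, Q = 289. (Wedge: Pb − Ps = 9.)
Revenue = t · Q = 9 · 289 = €2601.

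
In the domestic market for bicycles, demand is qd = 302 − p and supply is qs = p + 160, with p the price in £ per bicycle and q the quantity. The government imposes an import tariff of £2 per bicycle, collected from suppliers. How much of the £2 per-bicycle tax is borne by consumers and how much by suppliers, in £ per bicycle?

Consumers bear £1 per bicycle; suppliers bear £1 per bicycle.

Without the tax, 302 − p = p + 160 gives 2p = 142, so p* = £71 and q* = 231.
With the tax collected from suppliers, supply shifts: qs = (p − 2) + 160.
New equilibrium: consumers pay £72, suppliers receive £70, q = 230. (Wedge: pb − ps = 2.)
Burden on consumers: £1; on suppliers: £1. (They sum to £2.)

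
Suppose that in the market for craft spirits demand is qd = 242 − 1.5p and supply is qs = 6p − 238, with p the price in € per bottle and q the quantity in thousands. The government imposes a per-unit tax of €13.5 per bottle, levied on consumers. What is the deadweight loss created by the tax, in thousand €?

Before the tax: set 242 − 1.5p = 6p − 238 → p* = €64, q* = 146.
With the tax collected from consumers, demand (in seller-price terms) shifts: qd = 242 − 1.5(p + 13.5).
Solving gives q = 129.8 with consumers paying €74.8 and sellers receiving €61.3 (the €13.5 wedge).
Quantity falls by |ΔQ| = |146 − 129.8| = 16.2.
DWL = ½ · t · |ΔQ| = ½ · 13.5 · 16.2 = €109.35.

Deadweight loss = €109.35 thousand.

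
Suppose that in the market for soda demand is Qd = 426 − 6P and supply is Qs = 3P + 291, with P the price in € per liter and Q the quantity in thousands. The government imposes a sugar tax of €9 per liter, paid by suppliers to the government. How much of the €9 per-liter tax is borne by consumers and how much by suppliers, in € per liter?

Before the tax: set 426 − 6P = 3P + 291 → P* = €15, Q* = 336.
With the tax collected from suppliers, supply shifts: Qs = 3(P − 9) + 291.
Solving gives Q = 318 with consumers paying €18 and suppliers receiving €9 (the €9 wedge).
Burden on consumers: €3; on suppliers: €6. (They sum to €9.)

Consumers bear €3 per liter; suppliers bear €6 per liter.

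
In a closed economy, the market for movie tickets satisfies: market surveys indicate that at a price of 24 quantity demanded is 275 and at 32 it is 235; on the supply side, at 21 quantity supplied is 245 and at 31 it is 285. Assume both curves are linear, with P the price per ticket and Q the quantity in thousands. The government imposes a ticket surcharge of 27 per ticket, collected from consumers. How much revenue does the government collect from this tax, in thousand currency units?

Tax revenue = 5535 thousand.

Demand slope: (235 − 275)/(32 − 24) = -5, so Qd = 395 − 5P.
Supply slope: (285 − 245)/(31 − 21) = 4, so Qs = 4P + 161.
Before the tax: set 395 − 5P = 4P + 161 → P* = 26, Q* = 265.
With the tax collected from consumers, demand (in seller-price terms) shifts: Qd = 395 − 5(P + 27).
Solving gives Q = 205 with consumers paying 38 and sellers receiving 11 (the 27 wedge).
Revenue = t · Q = 27 · 205 = 5535.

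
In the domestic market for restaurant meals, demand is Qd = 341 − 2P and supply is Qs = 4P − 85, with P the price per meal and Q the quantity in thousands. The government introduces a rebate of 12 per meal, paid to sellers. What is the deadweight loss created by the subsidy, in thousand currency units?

Without the subsidy, 341 − 2P = 4P − 85 gives 6P = 426, so P* = 71 and Q* = 199.
With a per-unit subsidy paid to sellers, each receives P + 12 per unit sold, so supply becomes Qs = 4(P + 12) − 85.
New equilibrium: consumers pay 63, sellers receive 75, Q = 215. (Wedge: Pb − Ps = −12.)
Quantity rises by |ΔQ| = |199 − 215| = 16.
DWL = ½ · t · |ΔQ| = ½ · 12 · 16 = 96.

Deadweight loss = 96 thousand.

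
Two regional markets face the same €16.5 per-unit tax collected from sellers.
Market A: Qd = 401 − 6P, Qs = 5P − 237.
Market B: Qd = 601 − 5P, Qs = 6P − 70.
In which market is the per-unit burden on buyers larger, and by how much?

Market A: pre-tax P* = €58, Q* = 53; post-tax Q = 8; per-unit burden on buyers = €7.5.
Market B: pre-tax P* = €61, Q* = 296; post-tax Q = 251; per-unit burden on buyers = €9.
Difference: €7.5 vs €9 → market B is larger by €1.5.

Market B, by €1.5.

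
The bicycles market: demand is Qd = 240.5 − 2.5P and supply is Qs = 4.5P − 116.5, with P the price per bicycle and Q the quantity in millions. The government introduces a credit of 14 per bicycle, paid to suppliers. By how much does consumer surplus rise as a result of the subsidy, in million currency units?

Consumer surplus rises by 1118.25 million.

Without the subsidy, 240.5 − 2.5P = 4.5P − 116.5 gives 7P = 357, so P* = 51 and Q* = 113.
With a per-unit subsidy paid to suppliers, each receives P + 14 per unit sold, so supply becomes Qs = 4.5(P + 14) − 116.5.
New equilibrium: buyers pay 42, suppliers receive 56, Q = 135.5. (Wedge: Pb − Ps = −14.)
ΔCS is the trapezoid between Q = 135.5 and Q = 113 of height 9: ½ · (113 + 135.5) · 9 = 1118.25.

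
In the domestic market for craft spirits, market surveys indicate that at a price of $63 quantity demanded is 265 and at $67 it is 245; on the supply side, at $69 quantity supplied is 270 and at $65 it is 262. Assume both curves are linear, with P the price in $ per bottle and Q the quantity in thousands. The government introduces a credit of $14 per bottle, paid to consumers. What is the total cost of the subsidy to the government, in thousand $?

Government outlay = $3920 thousand.

Demand slope: (245 − 265)/(67 − 63) = -5, so Qd = 580 − 5P.
Supply slope: (262 − 270)/(65 − 69) = 2, so Qs = 2P + 132.
Before the subsidy: set 580 − 5P = 2P + 132 → P* = $64, Q* = 260.
With a per-unit subsidy paid to consumers, each effectively pays P − 14, so demand becomes Qd = 580 − 5(P − 14).
Solving gives Q = 280 with consumers paying $60 and sellers receiving $74 (the $14 wedge).
Outlay = t · Q = 14 · 280 = $3920.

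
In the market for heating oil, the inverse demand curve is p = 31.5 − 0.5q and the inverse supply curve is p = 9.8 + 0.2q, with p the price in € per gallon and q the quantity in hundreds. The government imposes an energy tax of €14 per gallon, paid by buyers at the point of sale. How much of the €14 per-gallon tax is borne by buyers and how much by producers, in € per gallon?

Buyers bear €10 per gallon; producers bear €4 per gallon.

Rewrite in direct form: qd = 63 − 2p and qs = 5p − 49.
Before the tax: set 63 − 2p = 5p − 49 → p* = €16, q* = 31.
With the tax collected from buyers, demand (in seller-price terms) shifts: qd = 63 − 2(p + 14).
New equilibrium: buyers pay €26, producers receive €12, q = 11. (Wedge: pb − ps = 14.)
Burden on buyers: €10; on producers: €4. (They sum to €14.)
The less price-elastic side of the market bears the larger share of a per-unit tax.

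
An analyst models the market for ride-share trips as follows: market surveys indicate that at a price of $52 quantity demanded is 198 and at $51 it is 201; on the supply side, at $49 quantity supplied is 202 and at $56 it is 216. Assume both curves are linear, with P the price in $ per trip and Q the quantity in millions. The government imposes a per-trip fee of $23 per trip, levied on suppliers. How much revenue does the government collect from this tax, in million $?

Tax revenue = $4057.2 million.

Demand slope: (201 − 198)/(51 − 52) = -3, so Qd = 354 − 3P.
Supply slope: (216 − 202)/(56 − 49) = 2, so Qs = 2P + 104.
Before the tax: set 354 − 3P = 2P + 104 → P* = $50, Q* = 204.
With the tax collected from suppliers, supply shifts: Qs = 2(P − 23) + 104.
Solving gives Q = 176.4 with buyers paying $59.2 and suppliers receiving $36.2 (the $23 wedge).
Revenue = t · Q = 23 · 176.4 = $4057.2.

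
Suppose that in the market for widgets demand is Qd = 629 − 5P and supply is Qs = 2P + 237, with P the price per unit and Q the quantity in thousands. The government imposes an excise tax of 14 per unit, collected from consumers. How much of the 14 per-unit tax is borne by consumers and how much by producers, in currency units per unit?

Consumers bear 4 per unit; producers bear 10 per unit.

Without the tax, 629 − 5P = 2P + 237 gives 7P = 392, so P* = 56 and Q* = 349.
With the tax collected from consumers, demand (in seller-price terms) shifts: Qd = 629 − 5(P + 14).
Solving gives Q = 329 with consumers paying 60 and producers receiving 46 (the 14 wedge).
Burden on consumers: 4; on producers: 10. (They sum to 14.)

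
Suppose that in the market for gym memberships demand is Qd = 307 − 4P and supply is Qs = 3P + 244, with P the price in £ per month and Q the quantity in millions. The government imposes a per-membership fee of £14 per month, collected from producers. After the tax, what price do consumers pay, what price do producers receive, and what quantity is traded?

Consumers pay £15; producers receive £1; quantity = 247.

Before the tax: set 307 − 4P = 3P + 244 → P* = £9, Q* = 271.
With the tax collected from producers, supply shifts: Qs = 3(P − 14) + 244.
New equilibrium: consumers pay £15, producers receive £1, Q = 247. (Wedge: Pb − Ps = 14.)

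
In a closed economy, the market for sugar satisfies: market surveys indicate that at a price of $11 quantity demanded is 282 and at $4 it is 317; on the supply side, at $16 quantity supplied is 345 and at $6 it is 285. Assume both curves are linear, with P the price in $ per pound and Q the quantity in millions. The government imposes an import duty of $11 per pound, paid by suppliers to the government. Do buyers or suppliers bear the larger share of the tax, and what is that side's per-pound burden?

Demand slope: (317 − 282)/(4 − 11) = -5, so Qd = 337 − 5P.
Supply slope: (285 − 345)/(6 − 16) = 6, so Qs = 6P + 249.
Before the tax: set 337 − 5P = 6P + 249 → P* = $8, Q* = 297.
With the tax collected from suppliers, supply shifts: Qs = 6(P − 11) + 249.
Solving gives Q = 267 with buyers paying $14 and suppliers receiving $3 (the $11 wedge).
Per-pound burden: buyers $6, suppliers $5.
Buyers take the larger share because demand is less price-elastic here (demand slope 5 vs supply slope 6).
The less price-elastic side of the market bears the larger share of a per-unit tax.

Buyers bear the larger share: $6 per pound.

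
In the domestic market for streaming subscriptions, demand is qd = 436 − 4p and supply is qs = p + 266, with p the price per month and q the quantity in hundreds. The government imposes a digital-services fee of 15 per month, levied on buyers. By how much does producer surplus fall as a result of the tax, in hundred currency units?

Without the tax, 436 − 4p = p + 266 gives 5p = 170, so p* = 34 and q* = 300.
With the tax collected from buyers, demand (in seller-price terms) shifts: qd = 436 − 4(p + 15).
Solving gives q = 288 with buyers paying 37 and producers receiving 22 (the 15 wedge).
ΔPS is the trapezoid between Q = 288 and Q = 300 of height 12: ½ · (300 + 288) · 12 = 3528.

Producer surplus falls by 3528 hundred.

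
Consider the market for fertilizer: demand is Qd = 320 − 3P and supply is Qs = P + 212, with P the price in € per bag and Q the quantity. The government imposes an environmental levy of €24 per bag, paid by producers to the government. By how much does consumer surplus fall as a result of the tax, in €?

Without the tax, 320 − 3P = P + 212 gives 4P = 108, so P* = €27 and Q* = 239.
With the tax collected from producers, supply shifts: Qs = (P − 24) + 212.
Solving gives Q = 221 with buyers paying €33 and producers receiving €9 (the €24 wedge).
ΔCS is the trapezoid between Q = 221 and Q = 239 of height €6: ½ · (239 + 221) · 6 = €1380.

Consumer surplus falls by €1380.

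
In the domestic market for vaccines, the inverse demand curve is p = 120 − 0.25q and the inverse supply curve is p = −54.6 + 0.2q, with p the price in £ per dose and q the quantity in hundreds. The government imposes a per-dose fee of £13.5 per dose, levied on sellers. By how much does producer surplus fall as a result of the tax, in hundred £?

Inverting to q(p) form: qd = 480 − 4p; qs = 5p + 273.
Without the tax, 480 − 4p = 5p + 273 gives 9p = 207, so p* = £23 and q* = 388.
With the tax collected from sellers, supply shifts: qs = 5(p − 13.5) + 273.
Solving gives q = 358 with consumers paying £30.5 and sellers receiving £17 (the £13.5 wedge).
ΔPS is the trapezoid between Q = 358 and Q = 388 of height £6: ½ · (388 + 358) · 6 = £2238.

Producer surplus falls by £2238 hundred.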